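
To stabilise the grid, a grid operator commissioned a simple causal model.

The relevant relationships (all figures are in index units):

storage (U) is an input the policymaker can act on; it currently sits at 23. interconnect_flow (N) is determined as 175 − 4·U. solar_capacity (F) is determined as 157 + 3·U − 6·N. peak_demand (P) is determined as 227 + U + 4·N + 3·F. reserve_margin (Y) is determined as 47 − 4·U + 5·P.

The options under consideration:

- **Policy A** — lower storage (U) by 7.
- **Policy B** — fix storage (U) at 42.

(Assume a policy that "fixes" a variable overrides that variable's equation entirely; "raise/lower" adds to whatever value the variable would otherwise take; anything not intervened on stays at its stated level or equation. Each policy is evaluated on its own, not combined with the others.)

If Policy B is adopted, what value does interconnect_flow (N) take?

7

Policy B (U := 42):
  U = 42
  N = 175 − 4·42 = 7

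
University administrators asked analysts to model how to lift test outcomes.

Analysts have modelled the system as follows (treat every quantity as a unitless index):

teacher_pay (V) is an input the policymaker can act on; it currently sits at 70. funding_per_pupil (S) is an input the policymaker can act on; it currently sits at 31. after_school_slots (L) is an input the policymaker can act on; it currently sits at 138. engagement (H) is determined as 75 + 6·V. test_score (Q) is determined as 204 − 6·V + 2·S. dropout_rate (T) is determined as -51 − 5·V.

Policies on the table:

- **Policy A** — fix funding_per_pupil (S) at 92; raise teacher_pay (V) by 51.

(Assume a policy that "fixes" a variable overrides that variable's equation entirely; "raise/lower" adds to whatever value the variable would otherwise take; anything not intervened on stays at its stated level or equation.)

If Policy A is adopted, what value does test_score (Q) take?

Policy A (S := 92, V + 51):
  V = 70 + 51 = 121
  S = 92
  Q = 204 − 6·121 + 2·92 = -338

-338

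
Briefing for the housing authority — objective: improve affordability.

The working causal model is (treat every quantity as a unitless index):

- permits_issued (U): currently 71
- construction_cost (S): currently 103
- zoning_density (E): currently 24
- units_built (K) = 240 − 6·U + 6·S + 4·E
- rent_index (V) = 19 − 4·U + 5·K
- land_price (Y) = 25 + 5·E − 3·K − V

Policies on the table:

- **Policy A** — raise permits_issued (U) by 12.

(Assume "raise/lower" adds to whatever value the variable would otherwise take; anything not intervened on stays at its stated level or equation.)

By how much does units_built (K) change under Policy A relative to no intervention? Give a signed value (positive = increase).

Baseline:
  U = 71
  S = 103
  E = 24
  K = 240 − 6·71 + 6·103 + 4·24 = 528
Policy A (U + 12):
  U = 71 + 12 = 83
  S = 103
  E = 24
  K = 240 − 6·83 + 6·103 + 4·24 = 456
Change in K: 456 − 528 = -72

-72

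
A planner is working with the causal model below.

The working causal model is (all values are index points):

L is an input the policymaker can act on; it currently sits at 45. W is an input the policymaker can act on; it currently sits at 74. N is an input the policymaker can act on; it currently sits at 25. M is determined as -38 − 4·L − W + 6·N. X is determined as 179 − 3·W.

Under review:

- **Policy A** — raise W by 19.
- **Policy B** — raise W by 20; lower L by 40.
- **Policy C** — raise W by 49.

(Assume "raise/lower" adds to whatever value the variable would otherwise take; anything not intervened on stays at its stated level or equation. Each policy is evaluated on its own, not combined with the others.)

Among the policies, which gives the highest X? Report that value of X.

-100

Policy A (W + 19):
  W = 74 + 19 = 93
  X = 179 − 3·93 = -100
Policy B (W + 20, L − 40):
  W = 74 + 20 = 94
  X = 179 − 3·94 = -103
Policy C (W + 49):
  W = 74 + 49 = 123
  X = 179 − 3·123 = -190
Comparing — Policy A: X=-100, Policy B: X=-103, Policy C: X=-190. Highest is -100 (Policy A).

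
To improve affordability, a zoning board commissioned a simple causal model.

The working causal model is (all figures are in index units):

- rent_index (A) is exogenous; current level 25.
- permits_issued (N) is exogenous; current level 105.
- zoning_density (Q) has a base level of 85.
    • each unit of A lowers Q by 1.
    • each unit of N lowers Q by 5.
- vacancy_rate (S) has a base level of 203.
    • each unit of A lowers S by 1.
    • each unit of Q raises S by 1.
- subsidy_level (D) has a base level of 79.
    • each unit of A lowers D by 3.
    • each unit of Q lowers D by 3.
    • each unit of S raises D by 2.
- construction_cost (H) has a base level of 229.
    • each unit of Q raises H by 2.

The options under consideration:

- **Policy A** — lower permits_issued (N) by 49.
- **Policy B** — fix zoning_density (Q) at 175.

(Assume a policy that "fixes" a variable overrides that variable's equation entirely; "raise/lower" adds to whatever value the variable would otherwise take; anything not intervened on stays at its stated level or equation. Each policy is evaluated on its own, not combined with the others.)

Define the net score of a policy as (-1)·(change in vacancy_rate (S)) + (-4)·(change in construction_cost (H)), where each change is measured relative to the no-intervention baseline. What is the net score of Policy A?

-2205

Baseline:
  A = 25
  N = 105
  Q = 85 − 25 − 5·105 = -465
  S = 203 − 25 + (-465) = -287
  H = 229 + 2·(-465) = -701
Policy A (N − 49):
  A = 25
  N = 105 − 49 = 56
  Q = 85 − 25 − 5·56 = -220
  S = 203 − 25 + (-220) = -42
  H = 229 + 2·(-220) = -211
ΔS = -42 − (-287) = 245; ΔH = -211 − (-701) = 490
Score = (-1)·245 + (-4)·490 = -2205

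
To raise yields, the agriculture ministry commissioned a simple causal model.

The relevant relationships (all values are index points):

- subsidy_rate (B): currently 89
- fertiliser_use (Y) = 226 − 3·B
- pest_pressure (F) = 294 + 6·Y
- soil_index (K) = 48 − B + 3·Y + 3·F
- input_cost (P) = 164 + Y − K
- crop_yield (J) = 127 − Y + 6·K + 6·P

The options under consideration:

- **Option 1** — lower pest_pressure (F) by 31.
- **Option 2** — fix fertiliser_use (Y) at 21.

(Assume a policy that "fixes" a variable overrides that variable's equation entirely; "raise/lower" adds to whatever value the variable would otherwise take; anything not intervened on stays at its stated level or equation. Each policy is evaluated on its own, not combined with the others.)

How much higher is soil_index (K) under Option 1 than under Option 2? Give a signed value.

Option 1 (F − 31):
  B = 89
  Y = 226 − 3·89 = -41
  F = 294 + 6·(-41) (−31 from intervention) = 17
  K = 48 − 89 + 3·(-41) + 3·17 = -113
Option 2 (Y := 21):
  B = 89
  Y = 21
  F = 294 + 6·21 = 420
  K = 48 − 89 + 3·21 + 3·420 = 1282
K: -113 − 1282 = -1395

-1395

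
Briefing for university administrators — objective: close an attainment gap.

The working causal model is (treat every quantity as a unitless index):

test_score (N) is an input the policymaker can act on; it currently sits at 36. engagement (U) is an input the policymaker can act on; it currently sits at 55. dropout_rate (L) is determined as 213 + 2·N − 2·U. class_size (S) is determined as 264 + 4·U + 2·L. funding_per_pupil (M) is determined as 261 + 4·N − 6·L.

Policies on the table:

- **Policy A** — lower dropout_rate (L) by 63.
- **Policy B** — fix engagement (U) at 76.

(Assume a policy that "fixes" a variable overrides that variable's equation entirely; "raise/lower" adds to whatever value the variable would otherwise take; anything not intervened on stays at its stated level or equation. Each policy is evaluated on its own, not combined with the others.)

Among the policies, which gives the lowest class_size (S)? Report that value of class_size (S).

Policy A (L − 63):
  N = 36
  U = 55
  L = 213 + 2·36 − 2·55 (−63 from intervention) = 112
  S = 264 + 4·55 + 2·112 = 708
Policy B (U := 76):
  N = 36
  U = 76
  L = 213 + 2·36 − 2·76 = 133
  S = 264 + 4·76 + 2·133 = 834
Comparing — Policy A: S=708, Policy B: S=834. Lowest is 708 (Policy A).

708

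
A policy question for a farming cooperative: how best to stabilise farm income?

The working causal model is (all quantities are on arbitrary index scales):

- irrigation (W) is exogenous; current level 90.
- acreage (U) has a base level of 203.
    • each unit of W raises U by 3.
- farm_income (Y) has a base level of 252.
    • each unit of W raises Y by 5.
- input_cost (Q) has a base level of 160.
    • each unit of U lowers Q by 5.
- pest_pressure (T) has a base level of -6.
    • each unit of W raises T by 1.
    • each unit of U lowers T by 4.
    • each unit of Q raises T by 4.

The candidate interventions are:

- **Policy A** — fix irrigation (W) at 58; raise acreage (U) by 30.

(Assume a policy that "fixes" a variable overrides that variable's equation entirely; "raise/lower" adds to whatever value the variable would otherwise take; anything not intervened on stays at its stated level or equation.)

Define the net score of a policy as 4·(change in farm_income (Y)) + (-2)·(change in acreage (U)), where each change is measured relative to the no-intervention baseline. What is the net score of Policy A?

-508

Baseline:
  W = 90
  U = 203 + 3·90 = 473
  Y = 252 + 5·90 = 702
Policy A (W := 58, U + 30):
  W = 58
  U = 203 + 3·58 (+30 from intervention) = 407
  Y = 252 + 5·58 = 542
ΔY = 542 − 702 = -160; ΔU = 407 − 473 = -66
Score = 4·(-160) + (-2)·(-66) = -508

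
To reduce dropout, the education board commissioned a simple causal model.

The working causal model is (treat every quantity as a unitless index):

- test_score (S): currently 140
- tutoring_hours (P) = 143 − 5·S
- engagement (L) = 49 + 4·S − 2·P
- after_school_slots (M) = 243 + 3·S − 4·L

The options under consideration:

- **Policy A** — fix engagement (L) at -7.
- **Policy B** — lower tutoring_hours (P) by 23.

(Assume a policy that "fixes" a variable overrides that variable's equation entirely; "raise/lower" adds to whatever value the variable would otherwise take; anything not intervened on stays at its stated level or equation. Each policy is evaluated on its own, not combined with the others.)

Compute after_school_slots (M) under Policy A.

Policy A (L := -7):
  S = 140
  P = 143 − 5·140 = -557
  L = -7
  M = 243 + 3·140 − 4·(-7) = 691

691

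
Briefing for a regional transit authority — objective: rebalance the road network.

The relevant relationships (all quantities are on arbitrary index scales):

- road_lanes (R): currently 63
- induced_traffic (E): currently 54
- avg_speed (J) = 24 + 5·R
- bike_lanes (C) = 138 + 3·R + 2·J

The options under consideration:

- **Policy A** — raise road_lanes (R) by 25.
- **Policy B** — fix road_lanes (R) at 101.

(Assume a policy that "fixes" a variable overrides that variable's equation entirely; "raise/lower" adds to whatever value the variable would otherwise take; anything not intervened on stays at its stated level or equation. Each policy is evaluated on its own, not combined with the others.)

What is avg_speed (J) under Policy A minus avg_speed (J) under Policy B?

-65

Policy A (R + 25):
  R = 63 + 25 = 88
  J = 24 + 5·88 = 464
Policy B (R := 101):
  R = 101
  J = 24 + 5·101 = 529
J: 464 − 529 = -65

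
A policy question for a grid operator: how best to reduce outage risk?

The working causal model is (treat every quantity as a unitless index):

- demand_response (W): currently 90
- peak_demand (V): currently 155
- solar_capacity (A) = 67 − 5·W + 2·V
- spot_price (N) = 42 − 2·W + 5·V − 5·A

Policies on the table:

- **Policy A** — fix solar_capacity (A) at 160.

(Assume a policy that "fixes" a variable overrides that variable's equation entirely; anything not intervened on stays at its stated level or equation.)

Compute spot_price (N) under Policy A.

-163

Policy A (A := 160):
  W = 90
  V = 155
  A = 160
  N = 42 − 2·90 + 5·155 − 5·160 = -163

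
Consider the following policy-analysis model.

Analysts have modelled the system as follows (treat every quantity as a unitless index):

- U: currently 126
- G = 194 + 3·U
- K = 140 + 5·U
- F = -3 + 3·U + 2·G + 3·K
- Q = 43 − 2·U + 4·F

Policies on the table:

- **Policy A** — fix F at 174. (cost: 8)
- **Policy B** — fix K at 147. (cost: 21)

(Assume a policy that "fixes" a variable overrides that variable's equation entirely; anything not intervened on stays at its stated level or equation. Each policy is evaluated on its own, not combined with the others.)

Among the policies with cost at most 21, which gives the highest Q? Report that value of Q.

7631

Policy A (F := 174):
  U = 126
  G = 194 + 3·126 = 572
  K = 140 + 5·126 = 770
  F = 174
  Q = 43 − 2·126 + 4·174 = 487
Policy B (K := 147):
  U = 126
  G = 194 + 3·126 = 572
  K = 147
  F = -3 + 3·126 + 2·572 + 3·147 = 1960
  Q = 43 − 2·126 + 4·1960 = 7631
Comparing — Policy A: Q=487, Policy B: Q=7631. Highest is 7631 (Policy B).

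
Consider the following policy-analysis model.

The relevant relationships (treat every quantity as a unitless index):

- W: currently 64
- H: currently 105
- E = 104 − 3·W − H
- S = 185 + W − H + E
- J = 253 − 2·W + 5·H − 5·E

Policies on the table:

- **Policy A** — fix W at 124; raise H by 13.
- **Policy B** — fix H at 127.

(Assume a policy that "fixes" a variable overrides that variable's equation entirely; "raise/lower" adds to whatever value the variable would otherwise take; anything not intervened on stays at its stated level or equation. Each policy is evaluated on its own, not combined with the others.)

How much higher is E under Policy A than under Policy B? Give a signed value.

-171

Policy A (W := 124, H + 13):
  W = 124
  H = 105 + 13 = 118
  E = 104 − 3·124 − 118 = -386
Policy B (H := 127):
  W = 64
  H = 127
  E = 104 − 3·64 − 127 = -215
E: -386 − (-215) = -171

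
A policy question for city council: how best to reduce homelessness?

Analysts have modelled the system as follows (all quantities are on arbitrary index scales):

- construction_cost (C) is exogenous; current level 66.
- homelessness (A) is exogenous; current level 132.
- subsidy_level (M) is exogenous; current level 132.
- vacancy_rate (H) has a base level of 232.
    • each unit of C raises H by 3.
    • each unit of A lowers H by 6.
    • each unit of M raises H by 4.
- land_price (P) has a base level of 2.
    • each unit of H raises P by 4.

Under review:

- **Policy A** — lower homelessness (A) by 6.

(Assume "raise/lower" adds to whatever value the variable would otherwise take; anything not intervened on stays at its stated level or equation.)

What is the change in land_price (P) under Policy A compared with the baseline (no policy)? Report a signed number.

Baseline:
  C = 66
  A = 132
  M = 132
  H = 232 + 3·66 − 6·132 + 4·132 = 166
  P = 2 + 4·166 = 666
Policy A (A − 6):
  C = 66
  A = 132 − 6 = 126
  M = 132
  H = 232 + 3·66 − 6·126 + 4·132 = 202
  P = 2 + 4·202 = 810
Change in P: 810 − 666 = 144

144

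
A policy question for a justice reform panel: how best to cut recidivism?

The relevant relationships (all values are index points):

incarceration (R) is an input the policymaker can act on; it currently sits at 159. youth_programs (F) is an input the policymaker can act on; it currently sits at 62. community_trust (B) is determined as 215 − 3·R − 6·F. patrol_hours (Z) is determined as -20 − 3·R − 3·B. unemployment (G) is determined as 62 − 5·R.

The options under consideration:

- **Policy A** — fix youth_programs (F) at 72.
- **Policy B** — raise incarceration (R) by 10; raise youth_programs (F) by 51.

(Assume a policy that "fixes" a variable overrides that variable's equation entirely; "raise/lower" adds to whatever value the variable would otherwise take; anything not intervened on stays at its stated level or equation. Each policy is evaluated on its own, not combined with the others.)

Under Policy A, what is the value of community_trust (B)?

-694

Policy A (F := 72):
  R = 159
  F = 72
  B = 215 − 3·159 − 6·72 = -694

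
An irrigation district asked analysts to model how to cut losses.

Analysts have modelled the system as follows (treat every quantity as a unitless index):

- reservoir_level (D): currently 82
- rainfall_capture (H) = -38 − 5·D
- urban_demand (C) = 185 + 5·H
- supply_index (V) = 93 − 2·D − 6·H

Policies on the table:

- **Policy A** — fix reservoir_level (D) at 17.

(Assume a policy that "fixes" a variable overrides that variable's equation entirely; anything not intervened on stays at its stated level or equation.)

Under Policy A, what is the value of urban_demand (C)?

Policy A (D := 17):
  D = 17
  H = -38 − 5·17 = -123
  C = 185 + 5·(-123) = -430

-430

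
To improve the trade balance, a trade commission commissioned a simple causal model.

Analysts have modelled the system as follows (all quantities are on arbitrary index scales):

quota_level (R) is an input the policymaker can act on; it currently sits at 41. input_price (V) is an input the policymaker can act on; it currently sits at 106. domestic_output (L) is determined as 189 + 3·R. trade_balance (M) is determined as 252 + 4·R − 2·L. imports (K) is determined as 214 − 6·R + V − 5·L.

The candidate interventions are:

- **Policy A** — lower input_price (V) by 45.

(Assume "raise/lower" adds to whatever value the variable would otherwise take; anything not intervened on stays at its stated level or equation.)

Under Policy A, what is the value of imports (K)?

Policy A (V − 45):
  R = 41
  V = 106 − 45 = 61
  L = 189 + 3·41 = 312
  K = 214 − 6·41 + 61 − 5·312 = -1531

-1531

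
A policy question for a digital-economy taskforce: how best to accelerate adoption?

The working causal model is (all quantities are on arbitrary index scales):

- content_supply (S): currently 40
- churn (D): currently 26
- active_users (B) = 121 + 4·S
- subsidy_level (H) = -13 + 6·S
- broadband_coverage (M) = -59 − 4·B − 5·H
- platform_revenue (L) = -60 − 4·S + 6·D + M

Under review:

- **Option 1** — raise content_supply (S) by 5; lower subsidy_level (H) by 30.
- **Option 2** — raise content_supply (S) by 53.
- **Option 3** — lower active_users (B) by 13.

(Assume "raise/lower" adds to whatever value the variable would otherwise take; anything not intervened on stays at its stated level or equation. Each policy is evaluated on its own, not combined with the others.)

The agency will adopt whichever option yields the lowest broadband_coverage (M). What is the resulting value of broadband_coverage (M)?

Option 1 (S + 5, H − 30):
  S = 40 + 5 = 45
  B = 121 + 4·45 = 301
  H = -13 + 6·45 (−30 from intervention) = 227
  M = -59 − 4·301 − 5·227 = -2398
Option 2 (S + 53):
  S = 40 + 53 = 93
  B = 121 + 4·93 = 493
  H = -13 + 6·93 = 545
  M = -59 − 4·493 − 5·545 = -4756
Option 3 (B − 13):
  S = 40
  B = 121 + 4·40 (−13 from intervention) = 268
  H = -13 + 6·40 = 227
  M = -59 − 4·268 − 5·227 = -2266
Comparing — Option 1: M=-2398, Option 2: M=-4756, Option 3: M=-2266. Lowest is -4756 (Option 2).

-4756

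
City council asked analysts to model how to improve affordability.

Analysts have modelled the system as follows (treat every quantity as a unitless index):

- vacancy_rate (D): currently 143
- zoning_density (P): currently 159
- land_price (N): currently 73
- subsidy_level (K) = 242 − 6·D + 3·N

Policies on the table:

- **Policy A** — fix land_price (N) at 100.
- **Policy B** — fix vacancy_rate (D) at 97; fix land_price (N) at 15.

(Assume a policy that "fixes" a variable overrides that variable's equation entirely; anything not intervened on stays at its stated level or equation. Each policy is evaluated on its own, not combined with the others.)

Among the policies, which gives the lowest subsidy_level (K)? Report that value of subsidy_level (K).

Policy A (N := 100):
  D = 143
  N = 100
  K = 242 − 6·143 + 3·100 = -316
Policy B (D := 97, N := 15):
  D = 97
  N = 15
  K = 242 − 6·97 + 3·15 = -295
Comparing — Policy A: K=-316, Policy B: K=-295. Lowest is -316 (Policy A).

-316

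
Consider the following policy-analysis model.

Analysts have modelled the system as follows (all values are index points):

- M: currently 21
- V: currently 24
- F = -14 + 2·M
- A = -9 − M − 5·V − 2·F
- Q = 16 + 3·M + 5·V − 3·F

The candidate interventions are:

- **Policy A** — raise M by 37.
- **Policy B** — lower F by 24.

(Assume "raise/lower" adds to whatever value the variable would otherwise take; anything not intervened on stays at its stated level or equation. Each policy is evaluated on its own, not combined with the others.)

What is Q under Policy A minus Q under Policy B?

Policy A (M + 37):
  M = 21 + 37 = 58
  V = 24
  F = -14 + 2·58 = 102
  Q = 16 + 3·58 + 5·24 − 3·102 = 4
Policy B (F − 24):
  M = 21
  V = 24
  F = -14 + 2·21 (−24 from intervention) = 4
  Q = 16 + 3·21 + 5·24 − 3·4 = 187
Q: 4 − 187 = -183

-183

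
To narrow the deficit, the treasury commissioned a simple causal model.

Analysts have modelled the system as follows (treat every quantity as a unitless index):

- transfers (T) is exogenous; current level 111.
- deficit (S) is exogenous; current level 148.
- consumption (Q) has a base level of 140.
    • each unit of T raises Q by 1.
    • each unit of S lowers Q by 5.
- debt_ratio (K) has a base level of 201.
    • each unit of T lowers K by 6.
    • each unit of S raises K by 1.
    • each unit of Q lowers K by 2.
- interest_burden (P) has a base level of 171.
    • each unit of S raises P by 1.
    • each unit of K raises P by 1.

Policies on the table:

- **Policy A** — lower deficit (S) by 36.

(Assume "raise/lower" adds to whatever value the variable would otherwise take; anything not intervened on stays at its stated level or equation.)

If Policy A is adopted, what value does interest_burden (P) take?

Policy A (S − 36):
  T = 111
  S = 148 − 36 = 112
  Q = 140 + 111 − 5·112 = -309
  K = 201 − 6·111 + 112 − 2·(-309) = 265
  P = 171 + 112 + 265 = 548

548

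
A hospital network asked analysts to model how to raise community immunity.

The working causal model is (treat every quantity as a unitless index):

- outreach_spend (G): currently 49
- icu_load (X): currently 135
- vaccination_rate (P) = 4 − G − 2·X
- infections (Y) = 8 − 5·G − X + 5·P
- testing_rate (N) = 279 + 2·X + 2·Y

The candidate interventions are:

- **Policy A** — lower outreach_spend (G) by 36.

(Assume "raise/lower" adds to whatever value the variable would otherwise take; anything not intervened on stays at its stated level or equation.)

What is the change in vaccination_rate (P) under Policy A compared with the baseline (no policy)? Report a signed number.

36

Baseline:
  G = 49
  X = 135
  P = 4 − 49 − 2·135 = -315
Policy A (G − 36):
  G = 49 − 36 = 13
  X = 135
  P = 4 − 13 − 2·135 = -279
Change in P: -279 − (-315) = 36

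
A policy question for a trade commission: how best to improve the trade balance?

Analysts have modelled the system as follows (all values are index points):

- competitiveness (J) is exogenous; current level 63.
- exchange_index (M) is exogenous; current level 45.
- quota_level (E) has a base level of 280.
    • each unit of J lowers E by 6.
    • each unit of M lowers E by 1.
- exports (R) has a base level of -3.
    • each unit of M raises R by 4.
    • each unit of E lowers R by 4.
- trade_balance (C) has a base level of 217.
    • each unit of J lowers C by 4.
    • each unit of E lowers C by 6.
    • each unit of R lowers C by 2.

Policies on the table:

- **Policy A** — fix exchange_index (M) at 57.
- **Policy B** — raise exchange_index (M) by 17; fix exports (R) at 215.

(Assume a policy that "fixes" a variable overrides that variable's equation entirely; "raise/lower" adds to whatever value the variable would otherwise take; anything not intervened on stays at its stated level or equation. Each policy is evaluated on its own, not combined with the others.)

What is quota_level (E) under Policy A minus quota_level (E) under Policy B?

5

Policy A (M := 57):
  J = 63
  M = 57
  E = 280 − 6·63 − 57 = -155
Policy B (M + 17, R := 215):
  J = 63
  M = 45 + 17 = 62
  E = 280 − 6·63 − 62 = -160
E: -155 − (-160) = 5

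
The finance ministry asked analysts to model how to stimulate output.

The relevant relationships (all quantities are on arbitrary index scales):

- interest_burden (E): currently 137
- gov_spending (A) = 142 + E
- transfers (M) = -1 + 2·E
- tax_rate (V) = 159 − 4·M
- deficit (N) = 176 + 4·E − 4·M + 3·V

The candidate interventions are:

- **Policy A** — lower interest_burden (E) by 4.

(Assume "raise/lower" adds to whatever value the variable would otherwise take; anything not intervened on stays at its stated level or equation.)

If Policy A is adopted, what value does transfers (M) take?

Policy A (E − 4):
  E = 137 − 4 = 133
  M = -1 + 2·133 = 265

265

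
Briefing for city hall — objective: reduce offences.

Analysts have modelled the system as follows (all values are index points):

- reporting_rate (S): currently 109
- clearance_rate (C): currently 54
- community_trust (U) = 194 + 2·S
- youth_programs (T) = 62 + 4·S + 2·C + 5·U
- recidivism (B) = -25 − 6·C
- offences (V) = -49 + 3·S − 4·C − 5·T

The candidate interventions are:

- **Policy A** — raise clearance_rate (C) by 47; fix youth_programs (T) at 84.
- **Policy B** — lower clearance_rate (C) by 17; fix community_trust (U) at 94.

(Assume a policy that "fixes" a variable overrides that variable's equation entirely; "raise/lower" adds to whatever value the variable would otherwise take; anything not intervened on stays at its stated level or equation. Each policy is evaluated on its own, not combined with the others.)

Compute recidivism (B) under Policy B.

Policy B (C − 17, U := 94):
  C = 54 − 17 = 37
  B = -25 − 6·37 = -247

-247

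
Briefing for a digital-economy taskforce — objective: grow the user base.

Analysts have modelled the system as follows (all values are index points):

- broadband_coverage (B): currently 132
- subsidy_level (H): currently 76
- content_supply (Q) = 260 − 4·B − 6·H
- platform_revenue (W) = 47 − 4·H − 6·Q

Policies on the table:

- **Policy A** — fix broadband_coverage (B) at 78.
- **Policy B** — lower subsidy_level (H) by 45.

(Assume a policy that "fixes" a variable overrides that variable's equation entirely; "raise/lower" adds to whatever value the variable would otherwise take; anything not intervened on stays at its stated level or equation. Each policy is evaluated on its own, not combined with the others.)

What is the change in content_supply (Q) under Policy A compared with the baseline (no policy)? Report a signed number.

216

Baseline:
  B = 132
  H = 76
  Q = 260 − 4·132 − 6·76 = -724
Policy A (B := 78):
  B = 78
  H = 76
  Q = 260 − 4·78 − 6·76 = -508
Change in Q: -508 − (-724) = 216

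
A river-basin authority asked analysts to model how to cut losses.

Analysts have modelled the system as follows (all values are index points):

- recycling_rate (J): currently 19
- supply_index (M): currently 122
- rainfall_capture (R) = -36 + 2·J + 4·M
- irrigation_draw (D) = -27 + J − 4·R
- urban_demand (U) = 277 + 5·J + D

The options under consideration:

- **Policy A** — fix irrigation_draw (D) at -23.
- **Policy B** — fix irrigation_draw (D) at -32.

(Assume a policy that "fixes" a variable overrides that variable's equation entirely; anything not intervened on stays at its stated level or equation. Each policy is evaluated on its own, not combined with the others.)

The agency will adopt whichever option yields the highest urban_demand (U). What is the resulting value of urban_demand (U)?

Policy A (D := -23):
  J = 19
  M = 122
  R = -36 + 2·19 + 4·122 = 490
  D = -23
  U = 277 + 5·19 + (-23) = 349
Policy B (D := -32):
  J = 19
  M = 122
  R = -36 + 2·19 + 4·122 = 490
  D = -32
  U = 277 + 5·19 + (-32) = 340
Comparing — Policy A: U=349, Policy B: U=340. Highest is 349 (Policy A).

349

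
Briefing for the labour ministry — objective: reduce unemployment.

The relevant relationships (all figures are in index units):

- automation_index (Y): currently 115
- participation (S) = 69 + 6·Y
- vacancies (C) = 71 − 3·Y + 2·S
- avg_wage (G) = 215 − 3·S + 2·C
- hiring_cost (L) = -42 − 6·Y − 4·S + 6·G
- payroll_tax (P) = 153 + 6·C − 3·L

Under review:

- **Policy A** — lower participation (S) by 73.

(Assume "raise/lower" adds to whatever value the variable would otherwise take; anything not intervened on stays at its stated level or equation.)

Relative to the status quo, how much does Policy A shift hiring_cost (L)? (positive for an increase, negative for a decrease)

Baseline:
  Y = 115
  S = 69 + 6·115 = 759
  C = 71 − 3·115 + 2·759 = 1244
  G = 215 − 3·759 + 2·1244 = 426
  L = -42 − 6·115 − 4·759 + 6·426 = -1212
Policy A (S − 73):
  Y = 115
  S = 69 + 6·115 (−73 from intervention) = 686
  C = 71 − 3·115 + 2·686 = 1098
  G = 215 − 3·686 + 2·1098 = 353
  L = -42 − 6·115 − 4·686 + 6·353 = -1358
Change in L: -1358 − (-1212) = -146

-146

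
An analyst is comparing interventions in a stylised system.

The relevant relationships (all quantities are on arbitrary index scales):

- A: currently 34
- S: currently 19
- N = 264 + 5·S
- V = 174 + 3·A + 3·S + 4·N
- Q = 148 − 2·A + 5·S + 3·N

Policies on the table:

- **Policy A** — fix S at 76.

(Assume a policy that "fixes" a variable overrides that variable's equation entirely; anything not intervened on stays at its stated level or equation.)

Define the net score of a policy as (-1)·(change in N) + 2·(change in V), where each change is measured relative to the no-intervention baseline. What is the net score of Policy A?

Baseline:
  A = 34
  S = 19
  N = 264 + 5·19 = 359
  V = 174 + 3·34 + 3·19 + 4·359 = 1769
Policy A (S := 76):
  A = 34
  S = 76
  N = 264 + 5·76 = 644
  V = 174 + 3·34 + 3·76 + 4·644 = 3080
ΔN = 644 − 359 = 285; ΔV = 3080 − 1769 = 1311
Score = (-1)·285 + 2·1311 = 2337

2337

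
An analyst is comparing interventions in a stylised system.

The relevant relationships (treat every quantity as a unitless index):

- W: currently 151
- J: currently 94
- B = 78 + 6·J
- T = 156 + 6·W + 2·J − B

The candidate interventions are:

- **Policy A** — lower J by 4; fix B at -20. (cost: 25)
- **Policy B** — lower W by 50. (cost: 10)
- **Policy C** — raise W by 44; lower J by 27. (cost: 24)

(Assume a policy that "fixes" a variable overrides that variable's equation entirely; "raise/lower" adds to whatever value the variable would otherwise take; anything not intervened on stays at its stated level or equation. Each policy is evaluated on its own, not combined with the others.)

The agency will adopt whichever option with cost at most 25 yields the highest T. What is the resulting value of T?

Policy A (J − 4, B := -20):
  W = 151
  J = 94 − 4 = 90
  B = -20
  T = 156 + 6·151 + 2·90 − (-20) = 1262
Policy B (W − 50):
  W = 151 − 50 = 101
  J = 94
  B = 78 + 6·94 = 642
  T = 156 + 6·101 + 2·94 − 642 = 308
Policy C (W + 44, J − 27):
  W = 151 + 44 = 195
  J = 94 − 27 = 67
  B = 78 + 6·67 = 480
  T = 156 + 6·195 + 2·67 − 480 = 980
Comparing — Policy A: T=1262, Policy B: T=308, Policy C: T=980. Highest is 1262 (Policy A).

1262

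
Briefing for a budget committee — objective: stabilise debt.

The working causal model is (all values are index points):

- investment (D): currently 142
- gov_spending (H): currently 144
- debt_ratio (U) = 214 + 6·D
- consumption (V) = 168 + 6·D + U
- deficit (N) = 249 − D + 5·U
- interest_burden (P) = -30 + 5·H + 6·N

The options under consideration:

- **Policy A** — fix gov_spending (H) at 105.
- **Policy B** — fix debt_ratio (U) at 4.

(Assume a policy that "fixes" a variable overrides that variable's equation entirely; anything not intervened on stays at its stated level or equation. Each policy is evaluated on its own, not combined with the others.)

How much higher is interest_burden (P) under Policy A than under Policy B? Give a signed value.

Policy A (H := 105):
  D = 142
  H = 105
  U = 214 + 6·142 = 1066
  N = 249 − 142 + 5·1066 = 5437
  P = -30 + 5·105 + 6·5437 = 33117
Policy B (U := 4):
  D = 142
  H = 144
  U = 4
  N = 249 − 142 + 5·4 = 127
  P = -30 + 5·144 + 6·127 = 1452
P: 33117 − 1452 = 31665

31665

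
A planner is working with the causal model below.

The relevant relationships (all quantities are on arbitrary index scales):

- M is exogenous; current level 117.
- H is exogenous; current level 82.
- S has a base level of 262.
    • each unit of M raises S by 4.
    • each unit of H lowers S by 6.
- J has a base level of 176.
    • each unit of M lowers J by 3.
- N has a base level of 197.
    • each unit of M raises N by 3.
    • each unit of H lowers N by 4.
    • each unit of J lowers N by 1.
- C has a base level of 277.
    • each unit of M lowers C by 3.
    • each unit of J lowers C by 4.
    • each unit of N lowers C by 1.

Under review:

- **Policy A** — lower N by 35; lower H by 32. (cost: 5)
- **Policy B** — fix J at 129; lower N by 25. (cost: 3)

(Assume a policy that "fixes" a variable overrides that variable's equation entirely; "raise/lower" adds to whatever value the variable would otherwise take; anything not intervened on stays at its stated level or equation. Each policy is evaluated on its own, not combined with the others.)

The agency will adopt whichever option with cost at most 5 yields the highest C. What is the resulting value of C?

138

Policy A (N − 35, H − 32):
  M = 117
  H = 82 − 32 = 50
  J = 176 − 3·117 = -175
  N = 197 + 3·117 − 4·50 − (-175) (−35 from intervention) = 488
  C = 277 − 3·117 − 4·(-175) − 488 = 138
Policy B (J := 129, N − 25):
  M = 117
  H = 82
  J = 129
  N = 197 + 3·117 − 4·82 − 129 (−25 from intervention) = 66
  C = 277 − 3·117 − 4·129 − 66 = -656
Comparing — Policy A: C=138, Policy B: C=-656. Highest is 138 (Policy A).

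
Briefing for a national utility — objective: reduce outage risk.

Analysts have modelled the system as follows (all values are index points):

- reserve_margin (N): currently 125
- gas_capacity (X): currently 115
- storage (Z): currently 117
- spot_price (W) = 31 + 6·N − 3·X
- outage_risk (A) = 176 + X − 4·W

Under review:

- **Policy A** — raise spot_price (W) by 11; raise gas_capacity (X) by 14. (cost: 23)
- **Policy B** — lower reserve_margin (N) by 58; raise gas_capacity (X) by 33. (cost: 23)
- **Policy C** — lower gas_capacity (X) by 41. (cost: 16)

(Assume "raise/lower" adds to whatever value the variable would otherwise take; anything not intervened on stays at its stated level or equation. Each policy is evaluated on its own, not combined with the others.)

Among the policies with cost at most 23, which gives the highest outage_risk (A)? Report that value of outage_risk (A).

368

Policy A (W + 11, X + 14):
  N = 125
  X = 115 + 14 = 129
  W = 31 + 6·125 − 3·129 (+11 from intervention) = 405
  A = 176 + 129 − 4·405 = -1315
Policy B (N − 58, X + 33):
  N = 125 − 58 = 67
  X = 115 + 33 = 148
  W = 31 + 6·67 − 3·148 = -11
  A = 176 + 148 − 4·(-11) = 368
Policy C (X − 41):
  N = 125
  X = 115 − 41 = 74
  W = 31 + 6·125 − 3·74 = 559
  A = 176 + 74 − 4·559 = -1986
Comparing — Policy A: A=-1315, Policy B: A=368, Policy C: A=-1986. Highest is 368 (Policy B).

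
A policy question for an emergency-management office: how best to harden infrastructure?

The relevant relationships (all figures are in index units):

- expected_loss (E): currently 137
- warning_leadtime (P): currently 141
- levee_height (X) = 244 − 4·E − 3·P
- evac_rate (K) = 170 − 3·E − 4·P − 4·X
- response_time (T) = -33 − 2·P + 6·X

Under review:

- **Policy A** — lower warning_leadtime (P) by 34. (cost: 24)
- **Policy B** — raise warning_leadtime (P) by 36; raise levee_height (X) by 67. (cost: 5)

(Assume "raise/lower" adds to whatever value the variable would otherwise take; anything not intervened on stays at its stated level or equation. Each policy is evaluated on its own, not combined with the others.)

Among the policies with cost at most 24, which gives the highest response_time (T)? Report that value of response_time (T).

-3997

Policy A (P − 34):
  E = 137
  P = 141 − 34 = 107
  X = 244 − 4·137 − 3·107 = -625
  T = -33 − 2·107 + 6·(-625) = -3997
Policy B (P + 36, X + 67):
  E = 137
  P = 141 + 36 = 177
  X = 244 − 4·137 − 3·177 (+67 from intervention) = -768
  T = -33 − 2·177 + 6·(-768) = -4995
Comparing — Policy A: T=-3997, Policy B: T=-4995. Highest is -3997 (Policy A).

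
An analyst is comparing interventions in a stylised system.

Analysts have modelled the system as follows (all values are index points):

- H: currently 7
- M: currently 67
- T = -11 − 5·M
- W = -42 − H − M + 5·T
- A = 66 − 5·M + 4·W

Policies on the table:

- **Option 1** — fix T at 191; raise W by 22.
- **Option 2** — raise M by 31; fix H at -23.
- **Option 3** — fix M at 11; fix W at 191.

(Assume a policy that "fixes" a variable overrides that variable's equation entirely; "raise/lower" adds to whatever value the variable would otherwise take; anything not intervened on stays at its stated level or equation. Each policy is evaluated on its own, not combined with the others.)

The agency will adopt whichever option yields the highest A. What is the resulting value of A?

Option 1 (T := 191, W + 22):
  H = 7
  M = 67
  T = 191
  W = -42 − 7 − 67 + 5·191 (+22 from intervention) = 861
  A = 66 − 5·67 + 4·861 = 3175
Option 2 (M + 31, H := -23):
  H = -23
  M = 67 + 31 = 98
  T = -11 − 5·98 = -501
  W = -42 − (-23) − 98 + 5·(-501) = -2622
  A = 66 − 5·98 + 4·(-2622) = -10912
Option 3 (M := 11, W := 191):
  H = 7
  M = 11
  T = -11 − 5·11 = -66
  W = 191
  A = 66 − 5·11 + 4·191 = 775
Comparing — Option 1: A=3175, Option 2: A=-10912, Option 3: A=775. Highest is 3175 (Option 1).

3175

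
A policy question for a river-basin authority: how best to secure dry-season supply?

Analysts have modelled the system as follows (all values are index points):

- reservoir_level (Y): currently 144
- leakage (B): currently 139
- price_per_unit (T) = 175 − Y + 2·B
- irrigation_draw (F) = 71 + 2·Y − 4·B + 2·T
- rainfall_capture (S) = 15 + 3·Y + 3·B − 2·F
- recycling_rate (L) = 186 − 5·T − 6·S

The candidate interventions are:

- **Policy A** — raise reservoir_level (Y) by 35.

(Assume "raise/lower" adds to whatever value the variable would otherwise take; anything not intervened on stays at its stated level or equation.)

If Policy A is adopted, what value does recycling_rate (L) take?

-1946

Policy A (Y + 35):
  Y = 144 + 35 = 179
  B = 139
  T = 175 − 179 + 2·139 = 274
  F = 71 + 2·179 − 4·139 + 2·274 = 421
  S = 15 + 3·179 + 3·139 − 2·421 = 127
  L = 186 − 5·274 − 6·127 = -1946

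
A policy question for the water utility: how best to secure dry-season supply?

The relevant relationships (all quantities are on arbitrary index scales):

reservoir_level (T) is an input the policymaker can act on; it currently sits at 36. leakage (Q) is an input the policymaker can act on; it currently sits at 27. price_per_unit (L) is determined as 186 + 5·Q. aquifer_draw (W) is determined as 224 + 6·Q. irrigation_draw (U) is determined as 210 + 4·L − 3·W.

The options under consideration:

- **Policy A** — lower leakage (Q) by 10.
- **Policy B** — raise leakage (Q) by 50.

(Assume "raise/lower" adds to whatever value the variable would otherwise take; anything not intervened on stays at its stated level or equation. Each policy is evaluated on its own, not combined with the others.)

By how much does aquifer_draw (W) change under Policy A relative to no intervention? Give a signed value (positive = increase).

Baseline:
  Q = 27
  W = 224 + 6·27 = 386
Policy A (Q − 10):
  Q = 27 − 10 = 17
  W = 224 + 6·17 = 326
Change in W: 326 − 386 = -60

-60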